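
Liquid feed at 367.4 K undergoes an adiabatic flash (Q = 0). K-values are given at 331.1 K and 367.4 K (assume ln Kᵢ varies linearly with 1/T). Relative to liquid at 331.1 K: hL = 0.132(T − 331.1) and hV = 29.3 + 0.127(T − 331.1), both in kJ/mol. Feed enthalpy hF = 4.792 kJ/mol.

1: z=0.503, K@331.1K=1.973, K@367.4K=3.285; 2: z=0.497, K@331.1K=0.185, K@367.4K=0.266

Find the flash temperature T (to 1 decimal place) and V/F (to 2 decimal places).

T = 333.8 K, V/F = 0.15

Adiabatic flash: solve Rachford–Rice at each trial T, then check hF = ψ·hV(T) + (1−ψ)·hL(T).
  T = 331.1 K: K = (1.973, 0.185), RR gives ψ = 0.106, H_out = 3.117 kJ/mol
  T = 367.4 K: K = (3.285, 0.266), RR gives ψ = 0.468, H_out = 18.413 kJ/mol
  T = 349.2 K: K = (2.578, 0.224), RR gives ψ = 0.333, H_out = 12.119 kJ/mol
  T = 340.1 K: K = (2.262, 0.204), RR gives ψ = 0.238, H_out = 8.148 kJ/mol
  T = 335.6 K: K = (2.114, 0.194), RR gives ψ = 0.178, H_out = 5.815 kJ/mol
  T = 333.4 K: K = (2.044, 0.190), RR gives ψ = 0.145, H_out = 4.550 kJ/mol
Linear interpolation between T = 333.4 (H_out = 4.550) and T = 335.6 (H_out = 5.815) on hF = 4.792 gives T ≈ 333.8 K, at which ψ = 0.15.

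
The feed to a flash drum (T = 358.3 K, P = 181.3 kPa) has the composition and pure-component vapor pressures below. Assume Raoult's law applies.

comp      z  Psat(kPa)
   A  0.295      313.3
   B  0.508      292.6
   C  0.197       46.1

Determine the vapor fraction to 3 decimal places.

Raoult's law: Kᵢ = Pᵢˢᵃᵗ/P = Pᵢˢᵃᵗ/181.3.
  K_A = 313.3/181.3 = 1.72808, K_B = 292.6/181.3 = 1.61390, K_C = 46.1/181.3 = 0.25427
Let ψ = V/F and solve Σ zᵢ(Kᵢ−1)/(1+ψ(Kᵢ−1)) = 0.
Feasibility: ΣzᵢKᵢ = 1.380, Σzᵢ/Kᵢ = 1.260 — both > 1, two phases present.
Newton iteration, ψ⁰ = 0.5:
  ψ = 0.500: g = 0.1618, g' = -0.475 → ψ = 0.841
  ψ = 0.841: g = -0.0551, g' = -0.931 → ψ = 0.782
  ψ = 0.782: g = -0.0047, g' = -0.781 → ψ = 0.776
Converged at ψ = 0.776.

ψ = 0.776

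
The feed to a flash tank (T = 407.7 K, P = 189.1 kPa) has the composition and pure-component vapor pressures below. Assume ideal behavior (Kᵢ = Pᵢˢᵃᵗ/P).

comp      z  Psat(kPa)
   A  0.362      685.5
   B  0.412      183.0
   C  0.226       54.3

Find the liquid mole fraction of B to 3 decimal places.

Raoult's law: Kᵢ = Pᵢˢᵃᵗ/P = Pᵢˢᵃᵗ/189.1.
  K_A = 685.5/189.1 = 3.62507, K_B = 183.0/189.1 = 0.96774, K_C = 54.3/189.1 = 0.28715
Material balance + equilibrium reduce to Σ zᵢ(Kᵢ−1)/(1+ψ(Kᵢ−1)) = 0.
Check two-phase: ΣzᵢKᵢ = 1.776 > 1 and Σzᵢ/Kᵢ = 1.313 > 1, so g(0) = 0.776 > 0 and g(1) = -0.313 < 0.
Iterate (Newton) starting at ψ = 0.44:
  ψ = 0.440: g = 0.1927, g' = -0.781 → ψ = 0.687
  ψ = 0.687: g = 0.0099, g' = -0.759 → ψ = 0.700
Converged at ψ = 0.700.
Compositions from xᵢ = zᵢ/(1+ψ(Kᵢ−1)), yᵢ = Kᵢxᵢ:
  A: x = 0.128, y = 0.463
  B: x = 0.422, y = 0.408
  C: x = 0.451, y = 0.129

x_B = 0.422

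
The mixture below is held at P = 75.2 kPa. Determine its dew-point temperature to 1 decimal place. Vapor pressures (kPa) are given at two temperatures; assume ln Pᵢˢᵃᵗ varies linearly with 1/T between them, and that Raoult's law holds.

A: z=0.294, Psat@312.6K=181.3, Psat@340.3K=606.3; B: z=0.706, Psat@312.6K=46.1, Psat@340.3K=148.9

T = 317.9 K

Dew-point temperature: Σzᵢ·P/Pᵢˢᵃᵗ(T) = 1. Interpolate ln Pᵢˢᵃᵗ = aᵢ + bᵢ/T.
  T = 312.6 K: ΣzᵢP/Pᵢˢᵃᵗ = 1.2736
  T = 340.3 K: ΣzᵢP/Pᵢˢᵃᵗ = 0.3930
  T = 326.5 K: ΣzᵢP/Pᵢˢᵃᵗ = 0.6886
  T = 319.6 K: ΣzᵢP/Pᵢˢᵃᵗ = 0.9282
  T = 316.1 K: ΣzᵢP/Pᵢˢᵃᵗ = 1.0854
  T = 317.9 K: ΣzᵢP/Pᵢˢᵃᵗ = 1.0010
Interpolating between 317.9 K and 319.6 K gives T ≈ 317.9 K.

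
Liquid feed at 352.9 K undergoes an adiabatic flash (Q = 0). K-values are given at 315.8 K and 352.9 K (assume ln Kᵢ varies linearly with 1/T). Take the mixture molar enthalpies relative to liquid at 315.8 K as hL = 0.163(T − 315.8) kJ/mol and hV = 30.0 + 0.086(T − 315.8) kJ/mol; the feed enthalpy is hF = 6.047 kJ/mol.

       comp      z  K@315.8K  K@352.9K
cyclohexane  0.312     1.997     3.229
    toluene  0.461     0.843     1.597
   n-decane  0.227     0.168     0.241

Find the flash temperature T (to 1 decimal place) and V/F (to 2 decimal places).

Adiabatic flash: solve Rachford–Rice at each trial T, then check hF = ψ·hV(T) + (1−ψ)·hL(T).
  T = 315.8 K: K = (1.997, 0.843, 0.168), RR gives ψ = 0.107, H_out = 3.220 kJ/mol
  T = 352.9 K: K = (3.229, 1.597, 0.241), RR gives ψ = 0.798, H_out = 27.701 kJ/mol
  T = 334.4 K: K = (2.575, 1.182, 0.203), RR gives ψ = 0.575, H_out = 19.464 kJ/mol
  T = 325.1 K: K = (2.276, 1.003, 0.185), RR gives ψ = 0.383, H_out = 12.733 kJ/mol
  T = 320.5 K: K = (2.135, 0.922, 0.177), RR gives ψ = 0.258, H_out = 8.400 kJ/mol
  T = 318.1 K: K = (2.064, 0.881, 0.172), RR gives ψ = 0.184, H_out = 5.851 kJ/mol
Linear interpolation between T = 318.1 (H_out = 5.851) and T = 320.5 (H_out = 8.400) on hF = 6.047 gives T ≈ 318.3 K, at which ψ = 0.19.

T = 318.3 K, V/F = 0.19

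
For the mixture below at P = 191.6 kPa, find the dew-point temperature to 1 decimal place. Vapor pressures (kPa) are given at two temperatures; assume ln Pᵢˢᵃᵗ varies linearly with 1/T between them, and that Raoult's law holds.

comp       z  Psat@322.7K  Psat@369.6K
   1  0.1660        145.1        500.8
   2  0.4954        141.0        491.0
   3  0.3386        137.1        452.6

Dew-point temperature: Σzᵢ·P/Pᵢˢᵃᵗ(T) = 1. Interpolate ln Pᵢˢᵃᵗ = aᵢ + bᵢ/T.
  T = 322.7 K: ΣzᵢP/Pᵢˢᵃᵗ = 1.3656
  T = 369.6 K: ΣzᵢP/Pᵢˢᵃᵗ = 0.4002
  T = 346.1 K: ΣzᵢP/Pᵢˢᵃᵗ = 0.7100
  T = 334.4 K: ΣzᵢP/Pᵢˢᵃᵗ = 0.9734
  T = 328.5 K: ΣzᵢP/Pᵢˢᵃᵗ = 1.1511
  T = 331.4 K: ΣzᵢP/Pᵢˢᵃᵗ = 1.0593
  T = 332.9 K: ΣzᵢP/Pᵢˢᵃᵗ = 1.0153
Interpolating between 332.9 K and 334.4 K gives T ≈ 333.4 K.

T = 333.4 K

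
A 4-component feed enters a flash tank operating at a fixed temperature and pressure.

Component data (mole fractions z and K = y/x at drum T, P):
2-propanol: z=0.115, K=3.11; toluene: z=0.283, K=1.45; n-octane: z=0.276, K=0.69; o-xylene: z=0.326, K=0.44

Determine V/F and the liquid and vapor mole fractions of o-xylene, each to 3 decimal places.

V/F = 0.180, x_o-xylene = 0.363, y_o-xylene = 0.160

Material balance + equilibrium reduce to Σ zᵢ(Kᵢ−1)/(1+V/F(Kᵢ−1)) = 0.
Feasibility: ΣzᵢKᵢ = 1.102, Σzᵢ/Kᵢ = 1.373 — both > 1, two phases present.
Newton iteration, V/F⁰ = 0.32:
  V/F = 0.320: g = -0.0612, g' = -0.411 → V/F = 0.171
  V/F = 0.171: g = 0.0044, g' = -0.481 → V/F = 0.180
Converged at V/F = 0.180.
Compositions from xᵢ = zᵢ/(1+V/F(Kᵢ−1)), yᵢ = Kᵢxᵢ:
  2-propanol: x = 0.083, y = 0.259
  toluene: x = 0.262, y = 0.380
  n-octane: x = 0.292, y = 0.202
  o-xylene: x = 0.363, y = 0.160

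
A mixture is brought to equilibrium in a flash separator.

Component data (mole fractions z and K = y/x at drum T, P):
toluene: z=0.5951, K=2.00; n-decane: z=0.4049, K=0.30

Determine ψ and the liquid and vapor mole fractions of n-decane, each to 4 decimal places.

Material balance + equilibrium reduce to Σ zᵢ(Kᵢ−1)/(1+ψ(Kᵢ−1)) = 0.
g(0) = ΣzᵢKᵢ − 1 = 0.3117 and g(1) = 1 − Σzᵢ/Kᵢ = -0.6472, so a root lies in (0, 1).
Binary case is linear: z₁(K₁−1)(1+ψ(K₂−1)) + z₂(K₂−1)(1+ψ(K₁−1)) = 0
⇒ ψ = [z₁(K₁−1)+z₂(K₂−1)] / [−(K₁−1)(K₂−1)] = 0.31167/0.70000 = 0.4452
Compositions from xᵢ = zᵢ/(1+ψ(Kᵢ−1)), yᵢ = Kᵢxᵢ:
  toluene: x = 0.4118, y = 0.8235
  n-decane: x = 0.5882, y = 0.1765

ψ = 0.4452, x_n-decane = 0.5882, y_n-decane = 0.1765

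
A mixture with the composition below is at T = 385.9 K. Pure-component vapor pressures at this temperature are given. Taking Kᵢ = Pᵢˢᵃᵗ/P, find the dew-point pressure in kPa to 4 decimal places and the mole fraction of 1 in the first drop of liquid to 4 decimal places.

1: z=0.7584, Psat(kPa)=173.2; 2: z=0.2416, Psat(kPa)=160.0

At the dew point ψ → 1, so Σzᵢ/Kᵢ = 1 with Kᵢ = Pᵢˢᵃᵗ/P ⇒ 1/P = Σzᵢ/Pᵢˢᵃᵗ.
1/P = 0.7584/173.2 + 0.2416/160.0 = 0.0058888 ⇒ P = 169.8152 kPa
xᵢ = zᵢP/Pᵢˢᵃᵗ ⇒ x_1 = 0.7584·169.8152/173.2 = 0.7436

Pdew = 169.8152 kPa, x_1 = 0.7436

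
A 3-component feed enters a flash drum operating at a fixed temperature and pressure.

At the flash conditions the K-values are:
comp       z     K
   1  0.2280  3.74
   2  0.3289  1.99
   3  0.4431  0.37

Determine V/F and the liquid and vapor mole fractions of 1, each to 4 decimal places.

Iterate (Newton) starting at V/F = 0.5:
  V/F = 0.5000: g = 0.07387, g' = -0.8238 → V/F = 0.5897
  V/F = 0.5897: g = 0.00027, g' = -0.8239 → V/F = 0.5900
Converged at V/F = 0.5900.
Compositions from xᵢ = zᵢ/(1+V/F(Kᵢ−1)), yᵢ = Kᵢxᵢ:
  1: x = 0.0871, y = 0.3259
  2: x = 0.2076, y = 0.4132
  3: x = 0.7052, y = 0.2609

V/F = 0.5900, x_1 = 0.0871, y_1 = 0.3259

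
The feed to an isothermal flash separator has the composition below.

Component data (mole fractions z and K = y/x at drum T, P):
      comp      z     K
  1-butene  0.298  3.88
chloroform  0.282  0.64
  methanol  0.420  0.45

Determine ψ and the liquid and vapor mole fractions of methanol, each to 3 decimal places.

Let ψ = V/F and solve Σ zᵢ(Kᵢ−1)/(1+ψ(Kᵢ−1)) = 0.
Check two-phase: ΣzᵢKᵢ = 1.526 > 1 and Σzᵢ/Kᵢ = 1.451 > 1, so g(0) = 0.526 > 0 and g(1) = -0.451 < 0.
Newton iteration, ψ⁰ = 0.5:
  ψ = 0.500: g = -0.0907, g' = -0.711 → ψ = 0.372
  ψ = 0.372: g = 0.0063, g' = -0.825 → ψ = 0.380
Converged at ψ = 0.380.
Compositions from xᵢ = zᵢ/(1+ψ(Kᵢ−1)), yᵢ = Kᵢxᵢ:
  1-butene: x = 0.142, y = 0.552
  chloroform: x = 0.327, y = 0.209
  methanol: x = 0.531, y = 0.239

ψ = 0.380, x_methanol = 0.531, y_methanol = 0.239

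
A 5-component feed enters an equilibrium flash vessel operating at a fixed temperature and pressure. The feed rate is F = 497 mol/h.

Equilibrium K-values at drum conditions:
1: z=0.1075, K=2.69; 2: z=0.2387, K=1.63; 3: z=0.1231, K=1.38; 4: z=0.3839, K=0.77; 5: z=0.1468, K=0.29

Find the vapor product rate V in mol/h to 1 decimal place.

Let β = V/F and solve Σ zᵢ(Kᵢ−1)/(1+β(Kᵢ−1)) = 0.
g(0) = ΣzᵢKᵢ − 1 = 0.1863 and g(1) = 1 − Σzᵢ/Kᵢ = -0.2804, so a root lies in (0, 1).
Newton iteration, β⁰ = 0.52:
  β = 0.5200: g = -0.01649, g' = -0.3653 → β = 0.4749
  β = 0.4749: g = -0.00019, g' = -0.3574 → β = 0.4743
Converged at β = 0.4743.
Then V = β·F = 0.4743·497 = 235.7 mol/h and L = F − V = 261.3 mol/h.

V = 235.7 mol/h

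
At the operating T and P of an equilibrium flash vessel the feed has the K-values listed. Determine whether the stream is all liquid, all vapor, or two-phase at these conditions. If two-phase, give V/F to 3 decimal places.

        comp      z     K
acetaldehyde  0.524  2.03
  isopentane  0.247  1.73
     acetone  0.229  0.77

all vapor

ΣzᵢKᵢ = 1.667; Σzᵢ/Kᵢ = 0.698.
Since Σzᵢ/Kᵢ < 1 the mixture is above its dew point — single vapor phase.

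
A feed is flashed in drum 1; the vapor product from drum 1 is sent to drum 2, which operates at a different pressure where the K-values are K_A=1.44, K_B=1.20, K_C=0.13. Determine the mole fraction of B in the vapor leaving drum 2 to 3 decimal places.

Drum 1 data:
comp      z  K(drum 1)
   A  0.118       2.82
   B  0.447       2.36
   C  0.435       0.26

y_B (drum 2) = 0.738

Drum 1:
Rachford–Rice: g(ψ₁) = Σ zᵢ(Kᵢ−1)/(1+ψ₁(Kᵢ−1)) = 0.
g(0) = ΣzᵢKᵢ − 1 = 0.501 and g(1) = 1 − Σzᵢ/Kᵢ = -0.904, so a root lies in (0, 1).
Newton iteration, ψ₁⁰ = 0.47:
  ψ₁ = 0.470: g = -0.0069, g' = -0.981 → ψ₁ = 0.463
Converged at ψ₁ = 0.463.
Drum-1 compositions:
  A: x = 0.064, y = 0.181
  B: x = 0.274, y = 0.647
  C: x = 0.662, y = 0.172
Drum-2 feed = drum-1 vapor: z₂ = (0.1806, 0.6474, 0.1720).
Drum 2:
Let ψ₂ = V/F and solve Σ zᵢ(Kᵢ−1)/(1+ψ₂(Kᵢ−1)) = 0.
g(0) = ΣzᵢKᵢ − 1 = 0.059 and g(1) = 1 − Σzᵢ/Kᵢ = -0.988, so a root lies in (0, 1).
Iterate (Newton) starting at ψ₂ = 0.5:
  ψ₂ = 0.500: g = -0.0821, g' = -0.453 → ψ₂ = 0.319
  ψ₂ = 0.319: g = -0.0157, g' = -0.299 → ψ₂ = 0.266
  ψ₂ = 0.266: g = -0.0007, g' = -0.272 → ψ₂ = 0.264
Converged at ψ₂ = 0.264.
  A: x = 0.162, y = 0.233
  B: x = 0.615, y = 0.738
  C: x = 0.223, y = 0.029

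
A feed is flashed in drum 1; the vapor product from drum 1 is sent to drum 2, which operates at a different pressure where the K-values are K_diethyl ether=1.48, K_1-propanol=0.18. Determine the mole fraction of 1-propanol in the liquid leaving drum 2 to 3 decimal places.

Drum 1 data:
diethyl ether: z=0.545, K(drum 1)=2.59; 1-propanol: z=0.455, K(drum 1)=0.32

x_1-propanol (drum 2) = 0.369

Drum 1:
Let ψ₁ = V/F and solve Σ zᵢ(Kᵢ−1)/(1+ψ₁(Kᵢ−1)) = 0.
g(0) = ΣzᵢKᵢ − 1 = 0.557 and g(1) = 1 − Σzᵢ/Kᵢ = -0.632, so a root lies in (0, 1).
Newton–Raphson from ψ₁ = 0.69:
  ψ₁ = 0.690: g = -0.1697, g' = -1.060 → ψ₁ = 0.530
  ψ₁ = 0.530: g = -0.0134, g' = -0.920 → ψ₁ = 0.515
Converged at ψ₁ = 0.515.
Drum-1 compositions:
  diethyl ether: x = 0.300, y = 0.776
  1-propanol: x = 0.700, y = 0.224
Drum-2 feed = drum-1 vapor: z₂ = (0.7759, 0.2241).
Drum 2:
Rachford–Rice: g(ψ₂) = Σ zᵢ(Kᵢ−1)/(1+ψ₂(Kᵢ−1)) = 0.
Feasibility: ΣzᵢKᵢ = 1.189, Σzᵢ/Kᵢ = 1.769 — both > 1, two phases present.
Newton iteration, ψ₂⁰ = 0.5:
  ψ₂ = 0.500: g = -0.0112, g' = -0.549 → ψ₂ = 0.480
  ψ₂ = 0.480: g = -0.0002, g' = -0.528 → ψ₂ = 0.479
Converged at ψ₂ = 0.479.
  diethyl ether: x = 0.631, y = 0.934
  1-propanol: x = 0.369, y = 0.066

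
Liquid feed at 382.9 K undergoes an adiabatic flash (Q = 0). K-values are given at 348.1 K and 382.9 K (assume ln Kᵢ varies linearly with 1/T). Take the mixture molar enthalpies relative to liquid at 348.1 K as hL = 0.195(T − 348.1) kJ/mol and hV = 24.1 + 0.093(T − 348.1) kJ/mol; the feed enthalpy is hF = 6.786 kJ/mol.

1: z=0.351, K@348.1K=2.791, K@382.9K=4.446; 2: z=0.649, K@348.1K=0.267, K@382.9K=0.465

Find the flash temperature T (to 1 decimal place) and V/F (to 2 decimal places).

T = 357.4 K, V/F = 0.21

Adiabatic flash: solve Rachford–Rice at each trial T, then check hF = ψ·hV(T) + (1−ψ)·hL(T).
  T = 348.1 K: K = (2.791, 0.267), RR gives ψ = 0.116, H_out = 2.807 kJ/mol
  T = 382.9 K: K = (4.446, 0.465), RR gives ψ = 0.468, H_out = 16.398 kJ/mol
  T = 365.5 K: K = (3.562, 0.357), RR gives ψ = 0.293, H_out = 9.925 kJ/mol
  T = 356.8 K: K = (3.162, 0.310), RR gives ψ = 0.208, H_out = 6.535 kJ/mol
  T = 361.1 K: K = (3.356, 0.333), RR gives ψ = 0.251, H_out = 8.240 kJ/mol
  T = 359.0 K: K = (3.261, 0.321), RR gives ψ = 0.230, H_out = 7.416 kJ/mol
Linear interpolation between T = 356.8 (H_out = 6.535) and T = 359.0 (H_out = 7.416) on hF = 6.786 gives T ≈ 357.4 K, at which ψ = 0.21.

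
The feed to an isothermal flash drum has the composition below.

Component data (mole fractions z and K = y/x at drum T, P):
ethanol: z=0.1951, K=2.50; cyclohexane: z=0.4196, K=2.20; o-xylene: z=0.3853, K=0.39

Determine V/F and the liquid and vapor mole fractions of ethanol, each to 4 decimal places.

V/F = 0.7086, x_ethanol = 0.0946, y_ethanol = 0.2364

Material balance + equilibrium reduce to Σ zᵢ(Kᵢ−1)/(1+V/F(Kᵢ−1)) = 0.
g(0) = ΣzᵢKᵢ − 1 = 0.5611 and g(1) = 1 − Σzᵢ/Kᵢ = -0.2567, so a root lies in (0, 1).
Iterate (Newton) starting at V/F = 0.5:
  V/F = 0.5000: g = 0.14375, g' = -0.6762 → V/F = 0.7126
  V/F = 0.7126: g = -0.00288, g' = -0.7267 → V/F = 0.7086
Converged at V/F = 0.7086.
Compositions from xᵢ = zᵢ/(1+V/F(Kᵢ−1)), yᵢ = Kᵢxᵢ:
  ethanol: x = 0.0946, y = 0.2364
  cyclohexane: x = 0.2268, y = 0.4989
  o-xylene: x = 0.6787, y = 0.2647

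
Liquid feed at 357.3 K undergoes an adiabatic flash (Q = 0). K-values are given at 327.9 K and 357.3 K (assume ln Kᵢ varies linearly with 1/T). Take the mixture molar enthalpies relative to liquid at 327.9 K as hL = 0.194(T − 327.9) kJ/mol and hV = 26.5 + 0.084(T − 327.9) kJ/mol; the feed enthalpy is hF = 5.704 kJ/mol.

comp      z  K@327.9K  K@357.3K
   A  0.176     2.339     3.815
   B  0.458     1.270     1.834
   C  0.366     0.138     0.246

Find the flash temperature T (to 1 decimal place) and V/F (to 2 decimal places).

Adiabatic flash: solve Rachford–Rice at each trial T, then check hF = ψ·hV(T) + (1−ψ)·hL(T).
  T = 327.9 K: K = (2.339, 1.270, 0.138), RR gives ψ = 0.072, H_out = 1.903 kJ/mol
  T = 357.3 K: K = (3.815, 1.834, 0.246), RR gives ψ = 0.534, H_out = 18.133 kJ/mol
  T = 342.6 K: K = (3.019, 1.538, 0.187), RR gives ψ = 0.349, H_out = 11.543 kJ/mol
  T = 335.2 K: K = (2.662, 1.400, 0.161), RR gives ψ = 0.228, H_out = 7.280 kJ/mol
  T = 331.5 K: K = (2.495, 1.333, 0.149), RR gives ψ = 0.155, H_out = 4.739 kJ/mol
  T = 333.4 K: K = (2.580, 1.367, 0.155), RR gives ψ = 0.194, H_out = 6.086 kJ/mol
  T = 332.4 K: K = (2.535, 1.349, 0.152), RR gives ψ = 0.174, H_out = 5.389 kJ/mol
  T = 332.9 K: K = (2.557, 1.358, 0.153), RR gives ψ = 0.184, H_out = 5.740 kJ/mol
Linear interpolation between T = 332.4 (H_out = 5.389) and T = 332.9 (H_out = 5.740) on hF = 5.704 gives T ≈ 332.8 K, at which ψ = 0.18.

T = 332.8 K, V/F = 0.18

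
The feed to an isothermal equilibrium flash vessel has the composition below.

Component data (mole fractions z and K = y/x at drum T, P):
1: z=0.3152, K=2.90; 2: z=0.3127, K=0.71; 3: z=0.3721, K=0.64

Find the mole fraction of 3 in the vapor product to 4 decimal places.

Material balance + equilibrium reduce to Σ zᵢ(Kᵢ−1)/(1+ψ(Kᵢ−1)) = 0.
Check two-phase: ΣzᵢKᵢ = 1.3742 > 1 and Σzᵢ/Kᵢ = 1.1305 > 1, so g(0) = 0.3742 > 0 and g(1) = -0.1305 < 0.
Newton iteration, ψ⁰ = 0.5:
  ψ = 0.5000: g = 0.03769, g' = -0.4069 → ψ = 0.5926
  ψ = 0.5926: g = 0.00190, g' = -0.3680 → ψ = 0.5978
Converged at ψ = 0.5978.
Compositions from xᵢ = zᵢ/(1+ψ(Kᵢ−1)), yᵢ = Kᵢxᵢ:
  1: x = 0.1476, y = 0.4280
  2: x = 0.3783, y = 0.2686
  3: x = 0.4741, y = 0.3035

y_3 = 0.3035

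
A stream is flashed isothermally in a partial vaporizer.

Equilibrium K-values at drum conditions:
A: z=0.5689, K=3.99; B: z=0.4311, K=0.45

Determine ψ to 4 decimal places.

ψ = 0.8902

Let ψ = V/F and solve Σ zᵢ(Kᵢ−1)/(1+ψ(Kᵢ−1)) = 0.
Check two-phase: ΣzᵢKᵢ = 2.4639 > 1 and Σzᵢ/Kᵢ = 1.1006 > 1, so g(0) = 1.4639 > 0 and g(1) = -0.1006 < 0.
Newton–Raphson from ψ = 0.5:
  ψ = 0.5000: g = 0.35473, g' = -1.0651 → ψ = 0.8330
  ψ = 0.8330: g = 0.04969, g' = -0.8616 → ψ = 0.8907
  ψ = 0.8907: g = -0.00046, g' = -0.8802 → ψ = 0.8902
Converged at ψ = 0.8902.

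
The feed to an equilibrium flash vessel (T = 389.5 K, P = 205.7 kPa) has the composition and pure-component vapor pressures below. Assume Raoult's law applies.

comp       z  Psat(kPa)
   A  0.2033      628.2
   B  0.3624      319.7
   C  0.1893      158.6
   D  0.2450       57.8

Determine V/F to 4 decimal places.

Raoult's law: Kᵢ = Pᵢˢᵃᵗ/P = Pᵢˢᵃᵗ/205.7.
  K_A = 628.2/205.7 = 3.053962, K_B = 319.7/205.7 = 1.554205, K_C = 158.6/205.7 = 0.771026, K_D = 57.8/205.7 = 0.280992
Material balance + equilibrium reduce to Σ zᵢ(Kᵢ−1)/(1+V/F(Kᵢ−1)) = 0.
g(0) = ΣzᵢKᵢ − 1 = 0.3989 and g(1) = 1 − Σzᵢ/Kᵢ = -0.4172, so a root lies in (0, 1).
Newton iteration, V/F⁰ = 0.5:
  V/F = 0.5000: g = 0.03929, g' = -0.5984 → V/F = 0.5657
  V/F = 0.5657: g = -0.00065, g' = -0.6210 → V/F = 0.5646
Converged at V/F = 0.5646.

V/F = 0.5646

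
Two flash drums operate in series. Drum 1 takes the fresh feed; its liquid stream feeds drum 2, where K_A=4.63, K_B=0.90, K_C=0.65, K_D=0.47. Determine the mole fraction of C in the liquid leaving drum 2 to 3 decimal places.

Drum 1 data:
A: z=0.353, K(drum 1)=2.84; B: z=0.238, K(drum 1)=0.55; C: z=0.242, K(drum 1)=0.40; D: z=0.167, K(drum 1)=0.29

Drum 1:
Let ψ₁ = V/F and solve Σ zᵢ(Kᵢ−1)/(1+ψ₁(Kᵢ−1)) = 0.
Check two-phase: ΣzᵢKᵢ = 1.279 > 1 and Σzᵢ/Kᵢ = 1.738 > 1, so g(0) = 0.279 > 0 and g(1) = -0.738 < 0.
Newton–Raphson from ψ₁ = 0.5:
  ψ₁ = 0.500: g = -0.1912, g' = -0.785 → ψ₁ = 0.256
  ψ₁ = 0.256: g = 0.0037, g' = -0.861 → ψ₁ = 0.261
Converged at ψ₁ = 0.261.
Drum-1 compositions:
  A: x = 0.239, y = 0.678
  B: x = 0.270, y = 0.148
  C: x = 0.287, y = 0.115
  D: x = 0.205, y = 0.059
Drum-2 feed = drum-1 liquid: z₂ = (0.2386, 0.2696, 0.2869, 0.2049).
Drum 2:
Rachford–Rice: g(ψ₂) = Σ zᵢ(Kᵢ−1)/(1+ψ₂(Kᵢ−1)) = 0.
Feasibility: ΣzᵢKᵢ = 1.630, Σzᵢ/Kᵢ = 1.228 — both > 1, two phases present.
Iterate (Newton) starting at ψ₂ = 0.57:
  ψ₂ = 0.570: g = -0.0275, g' = -0.510 → ψ₂ = 0.516
  ψ₂ = 0.516: g = 0.0009, g' = -0.545 → ψ₂ = 0.518
Converged at ψ₂ = 0.518.
  A: x = 0.083, y = 0.384
  B: x = 0.284, y = 0.256
  C: x = 0.350, y = 0.228
  D: x = 0.282, y = 0.133

x_C (drum 2) = 0.350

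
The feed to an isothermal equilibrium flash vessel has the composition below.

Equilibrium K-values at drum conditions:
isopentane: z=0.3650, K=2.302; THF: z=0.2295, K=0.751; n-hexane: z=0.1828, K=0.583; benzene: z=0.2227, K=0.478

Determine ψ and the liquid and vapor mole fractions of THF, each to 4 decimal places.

Material balance + equilibrium reduce to Σ zᵢ(Kᵢ−1)/(1+ψ(Kᵢ−1)) = 0.
Feasibility: ΣzᵢKᵢ = 1.2256, Σzᵢ/Kᵢ = 1.2436 — both > 1, two phases present.
Newton iteration, ψ⁰ = 0.5:
  ψ = 0.5000: g = -0.03104, g' = -0.4074 → ψ = 0.4238
  ψ = 0.4238: g = 0.00049, g' = -0.4217 → ψ = 0.4250
Converged at ψ = 0.4250.
Compositions from xᵢ = zᵢ/(1+ψ(Kᵢ−1)), yᵢ = Kᵢxᵢ:
  isopentane: x = 0.2350, y = 0.5409
  THF: x = 0.2567, y = 0.1928
  n-hexane: x = 0.2222, y = 0.1295
  benzene: x = 0.2862, y = 0.1368

ψ = 0.4250, x_THF = 0.2567, y_THF = 0.1928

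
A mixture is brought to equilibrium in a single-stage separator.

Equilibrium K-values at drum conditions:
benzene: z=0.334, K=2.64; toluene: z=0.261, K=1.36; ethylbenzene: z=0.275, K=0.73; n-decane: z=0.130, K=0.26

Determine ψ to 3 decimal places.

ψ = 0.767

Iterate (Newton) starting at ψ = 0.5:
  ψ = 0.500: g = 0.1421, g' = -0.502 → ψ = 0.783
  ψ = 0.783: g = -0.0099, g' = -0.628 → ψ = 0.767
Converged at ψ = 0.767.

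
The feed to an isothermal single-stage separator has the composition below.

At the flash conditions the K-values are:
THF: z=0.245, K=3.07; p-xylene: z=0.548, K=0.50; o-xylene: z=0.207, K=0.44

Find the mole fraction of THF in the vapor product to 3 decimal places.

y_THF = 0.613

Let ψ = V/F and solve Σ zᵢ(Kᵢ−1)/(1+ψ(Kᵢ−1)) = 0.
g(0) = ΣzᵢKᵢ − 1 = 0.117 and g(1) = 1 − Σzᵢ/Kᵢ = -0.646, so a root lies in (0, 1).
Iterate (Newton) starting at ψ = 0.5:
  ψ = 0.500: g = -0.2771, g' = -0.622 → ψ = 0.055
  ψ = 0.055: g = 0.0543, g' = -1.061 → ψ = 0.106
  ψ = 0.106: g = 0.0035, g' = -0.932 → ψ = 0.110
Converged at ψ = 0.110.
Compositions from xᵢ = zᵢ/(1+ψ(Kᵢ−1)), yᵢ = Kᵢxᵢ:
  THF: x = 0.200, y = 0.613
  p-xylene: x = 0.580, y = 0.290
  o-xylene: x = 0.221, y = 0.097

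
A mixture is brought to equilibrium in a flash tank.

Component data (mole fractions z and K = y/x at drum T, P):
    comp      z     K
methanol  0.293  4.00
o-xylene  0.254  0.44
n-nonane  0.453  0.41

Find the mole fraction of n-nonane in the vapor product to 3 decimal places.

Newton iteration, V/F⁰ = 0.69:
  V/F = 0.690: g = -0.3963, g' = -0.940 → V/F = 0.268
  V/F = 0.268: g = 0.0020, g' = -1.142 → V/F = 0.270
Converged at V/F = 0.270.
Compositions from xᵢ = zᵢ/(1+V/F(Kᵢ−1)), yᵢ = Kᵢxᵢ:
  methanol: x = 0.162, y = 0.647
  o-xylene: x = 0.299, y = 0.132
  n-nonane: x = 0.539, y = 0.221

y_n-nonane = 0.221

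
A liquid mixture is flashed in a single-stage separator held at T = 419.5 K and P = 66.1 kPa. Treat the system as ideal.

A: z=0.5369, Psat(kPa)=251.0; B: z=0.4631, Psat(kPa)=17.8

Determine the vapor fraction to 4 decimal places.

Raoult's law: Kᵢ = Pᵢˢᵃᵗ/P = Pᵢˢᵃᵗ/66.1.
  K_A = 251.0/66.1 = 3.797277, K_B = 17.8/66.1 = 0.269289
Rachford–Rice: g(ψ) = Σ zᵢ(Kᵢ−1)/(1+ψ(Kᵢ−1)) = 0.
g(0) = ΣzᵢKᵢ − 1 = 1.1635 and g(1) = 1 − Σzᵢ/Kᵢ = -0.8611, so a root lies in (0, 1).
Newton iteration, ψ⁰ = 0.5:
  ψ = 0.5000: g = 0.09293, g' = -1.3441 → ψ = 0.5691
  ψ = 0.5691: g = 0.00010, g' = -1.3500 → ψ = 0.5692
Converged at ψ = 0.5692.

ψ = 0.5692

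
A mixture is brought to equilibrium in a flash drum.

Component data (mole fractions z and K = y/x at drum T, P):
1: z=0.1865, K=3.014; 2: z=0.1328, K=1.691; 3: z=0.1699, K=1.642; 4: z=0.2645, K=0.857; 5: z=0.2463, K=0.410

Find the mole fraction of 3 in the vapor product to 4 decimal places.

Newton iteration, V/F⁰ = 0.5:
  V/F = 0.5000: g = 0.09106, g' = -0.4417 → V/F = 0.7061
  V/F = 0.7061: g = 0.00062, g' = -0.4494 → V/F = 0.7075
Converged at V/F = 0.7075.
Compositions from xᵢ = zᵢ/(1+V/F(Kᵢ−1)), yᵢ = Kᵢxᵢ:
  1: x = 0.0769, y = 0.2318
  2: x = 0.0892, y = 0.1508
  3: x = 0.1168, y = 0.1918
  4: x = 0.2943, y = 0.2522
  5: x = 0.4228, y = 0.1733

y_3 = 0.1918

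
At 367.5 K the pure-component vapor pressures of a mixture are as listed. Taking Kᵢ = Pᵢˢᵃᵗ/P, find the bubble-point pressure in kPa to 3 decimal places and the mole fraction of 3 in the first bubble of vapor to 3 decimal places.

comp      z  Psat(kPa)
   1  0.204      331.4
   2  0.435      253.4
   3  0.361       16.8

Pbub = 183.899 kPa, y_3 = 0.033

At the bubble point ψ → 0, so ΣzᵢKᵢ = 1 with Kᵢ = Pᵢˢᵃᵗ/P ⇒ P = ΣzᵢPᵢˢᵃᵗ.
P = 0.204·331.4 + 0.435·253.4 + 0.361·16.8 = 183.899 kPa
yᵢ = zᵢPᵢˢᵃᵗ/P ⇒ y_3 = 0.361·16.8/183.899 = 0.033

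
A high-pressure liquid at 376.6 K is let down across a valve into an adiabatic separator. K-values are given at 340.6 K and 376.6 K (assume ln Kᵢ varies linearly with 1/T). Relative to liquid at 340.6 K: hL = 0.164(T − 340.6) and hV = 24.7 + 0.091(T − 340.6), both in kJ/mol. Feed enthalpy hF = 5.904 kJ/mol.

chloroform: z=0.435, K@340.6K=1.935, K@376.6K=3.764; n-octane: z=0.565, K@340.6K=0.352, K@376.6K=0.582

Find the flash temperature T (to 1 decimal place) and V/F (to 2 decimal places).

Adiabatic flash: solve Rachford–Rice at each trial T, then check hF = ψ·hV(T) + (1−ψ)·hL(T).
  T = 340.6 K: K = (1.935, 0.352), RR gives ψ = 0.067, H_out = 1.655 kJ/mol
  T = 376.6 K: K = (3.764, 0.582), RR gives ψ = 0.836, H_out = 24.362 kJ/mol
  T = 358.6 K: K = (2.744, 0.458), RR gives ψ = 0.479, H_out = 14.159 kJ/mol
  T = 349.6 K: K = (2.315, 0.403), RR gives ψ = 0.299, H_out = 8.664 kJ/mol
  T = 345.1 K: K = (2.119, 0.377), RR gives ψ = 0.193, H_out = 5.448 kJ/mol
  T = 347.4 K: K = (2.217, 0.390), RR gives ψ = 0.249, H_out = 7.147 kJ/mol
Linear interpolation between T = 345.1 (H_out = 5.448) and T = 347.4 (H_out = 7.147) on hF = 5.904 gives T ≈ 345.7 K, at which ψ = 0.21.

T = 345.7 K, V/F = 0.21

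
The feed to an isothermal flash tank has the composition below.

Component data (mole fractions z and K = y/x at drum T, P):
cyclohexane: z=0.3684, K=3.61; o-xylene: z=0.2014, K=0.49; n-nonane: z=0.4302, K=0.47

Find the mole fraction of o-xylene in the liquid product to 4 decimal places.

x_o-xylene = 0.2634

Iterate (Newton) starting at ψ = 0.39:
  ψ = 0.3900: g = 0.06087, g' = -0.8900 → ψ = 0.4584
  ψ = 0.4584: g = 0.00254, g' = -0.8203 → ψ = 0.4615
Converged at ψ = 0.4615.
Compositions from xᵢ = zᵢ/(1+ψ(Kᵢ−1)), yᵢ = Kᵢxᵢ:
  cyclohexane: x = 0.1671, y = 0.6033
  o-xylene: x = 0.2634, y = 0.1291
  n-nonane: x = 0.5695, y = 0.2677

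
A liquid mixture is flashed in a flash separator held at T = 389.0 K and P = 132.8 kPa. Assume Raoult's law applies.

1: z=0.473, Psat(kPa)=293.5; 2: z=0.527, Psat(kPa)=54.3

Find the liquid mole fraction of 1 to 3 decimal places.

Raoult's law: Kᵢ = Pᵢˢᵃᵗ/P = Pᵢˢᵃᵗ/132.8.
  K_1 = 293.5/132.8 = 2.21009, K_2 = 54.3/132.8 = 0.40889
Rachford–Rice: g(V/F) = Σ zᵢ(Kᵢ−1)/(1+V/F(Kᵢ−1)) = 0.
Feasibility: ΣzᵢKᵢ = 1.261, Σzᵢ/Kᵢ = 1.503 — both > 1, two phases present.
Iterate (Newton) starting at V/F = 0.4:
  V/F = 0.400: g = -0.0223, g' = -0.630 → V/F = 0.365
Converged at V/F = 0.365.
Compositions from xᵢ = zᵢ/(1+V/F(Kᵢ−1)), yᵢ = Kᵢxᵢ:
  1: x = 0.328, y = 0.725
  2: x = 0.672, y = 0.275

x_1 = 0.328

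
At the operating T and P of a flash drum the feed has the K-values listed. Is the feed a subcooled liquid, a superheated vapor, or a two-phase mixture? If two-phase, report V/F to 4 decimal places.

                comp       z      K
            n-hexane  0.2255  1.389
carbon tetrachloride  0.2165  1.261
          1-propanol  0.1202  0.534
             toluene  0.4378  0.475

subcooled liquid

ΣzᵢKᵢ = 0.8584; Σzᵢ/Kᵢ = 1.4808.
Since ΣzᵢKᵢ < 1 the mixture is below its bubble point — single liquid phase.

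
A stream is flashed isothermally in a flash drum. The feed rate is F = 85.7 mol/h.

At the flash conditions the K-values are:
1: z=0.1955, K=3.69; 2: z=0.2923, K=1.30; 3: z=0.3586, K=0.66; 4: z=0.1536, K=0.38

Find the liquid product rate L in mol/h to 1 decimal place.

Let β = V/F and solve Σ zᵢ(Kᵢ−1)/(1+β(Kᵢ−1)) = 0.
g(0) = ΣzᵢKᵢ − 1 = 0.3964 and g(1) = 1 − Σzᵢ/Kᵢ = -0.2254, so a root lies in (0, 1).
Iterate (Newton) starting at β = 0.5:
  β = 0.5000: g = 0.01560, g' = -0.4613 → β = 0.5338
  β = 0.5338: g = 0.00017, g' = -0.4517 → β = 0.5342
Converged at β = 0.5342.
Then V = β·F = 0.5342·85.7 = 45.8 mol/h and L = F − V = 39.9 mol/h.

L = 39.9 mol/h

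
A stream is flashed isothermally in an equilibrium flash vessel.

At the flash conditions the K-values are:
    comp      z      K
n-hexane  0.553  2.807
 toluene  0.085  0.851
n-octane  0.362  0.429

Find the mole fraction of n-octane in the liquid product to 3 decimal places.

Rachford–Rice: g(β) = Σ zᵢ(Kᵢ−1)/(1+β(Kᵢ−1)) = 0.
g(0) = ΣzᵢKᵢ − 1 = 0.780 and g(1) = 1 − Σzᵢ/Kᵢ = -0.141, so a root lies in (0, 1).
Newton–Raphson from β = 0.5:
  β = 0.500: g = 0.2220, g' = -0.732 → β = 0.803
  β = 0.803: g = 0.0113, g' = -0.706 → β = 0.819
Converged at β = 0.819.
Compositions from xᵢ = zᵢ/(1+β(Kᵢ−1)), yᵢ = Kᵢxᵢ:
  n-hexane: x = 0.223, y = 0.626
  toluene: x = 0.097, y = 0.082
  n-octane: x = 0.680, y = 0.292

x_n-octane = 0.680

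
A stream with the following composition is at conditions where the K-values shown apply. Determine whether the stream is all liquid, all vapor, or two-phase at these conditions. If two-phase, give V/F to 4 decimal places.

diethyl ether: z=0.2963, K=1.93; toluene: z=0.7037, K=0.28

ΣzᵢKᵢ = 0.7689; Σzᵢ/Kᵢ = 2.6667.
Since ΣzᵢKᵢ < 1 the mixture is below its bubble point — single liquid phase.

all liquid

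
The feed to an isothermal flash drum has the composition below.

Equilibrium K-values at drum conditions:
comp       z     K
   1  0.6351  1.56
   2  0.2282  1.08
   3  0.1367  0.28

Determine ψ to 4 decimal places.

Newton–Raphson from ψ = 0.68:
  ψ = 0.6800: g = 0.08205, g' = -0.3778 → ψ = 0.8972
  ψ = 0.8972: g = -0.02425, g' = -0.6549 → ψ = 0.8601
  ψ = 0.8601: g = -0.00142, g' = -0.5810 → ψ = 0.8577
Converged at ψ = 0.8577.

ψ = 0.8577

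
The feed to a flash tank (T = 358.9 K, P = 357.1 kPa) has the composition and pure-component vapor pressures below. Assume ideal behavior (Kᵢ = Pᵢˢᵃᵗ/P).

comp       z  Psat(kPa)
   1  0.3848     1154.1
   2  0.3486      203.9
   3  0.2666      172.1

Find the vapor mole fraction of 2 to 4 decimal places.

Raoult's law: Kᵢ = Pᵢˢᵃᵗ/P = Pᵢˢᵃᵗ/357.1.
  K_1 = 1154.1/357.1 = 3.231868, K_2 = 203.9/357.1 = 0.570989, K_3 = 172.1/357.1 = 0.481938
Let ψ = V/F and solve Σ zᵢ(Kᵢ−1)/(1+ψ(Kᵢ−1)) = 0.
g(0) = ΣzᵢKᵢ − 1 = 0.5712 and g(1) = 1 − Σzᵢ/Kᵢ = -0.2828, so a root lies in (0, 1).
Iterate (Newton) starting at ψ = 0.5:
  ψ = 0.5000: g = 0.02909, g' = -0.6624 → ψ = 0.5439
  ψ = 0.5439: g = 0.00054, g' = -0.6389 → ψ = 0.5448
Converged at ψ = 0.5448.
Compositions from xᵢ = zᵢ/(1+ψ(Kᵢ−1)), yᵢ = Kᵢxᵢ:
  1: x = 0.1737, y = 0.5612
  2: x = 0.4549, y = 0.2598
  3: x = 0.3714, y = 0.1790

y_2 = 0.2598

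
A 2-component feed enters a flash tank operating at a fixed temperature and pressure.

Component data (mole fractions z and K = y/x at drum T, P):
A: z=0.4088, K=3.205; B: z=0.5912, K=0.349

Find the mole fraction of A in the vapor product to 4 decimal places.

y_A = 0.7306

Binary case is linear: z₁(K₁−1)(1+ψ(K₂−1)) + z₂(K₂−1)(1+ψ(K₁−1)) = 0
⇒ ψ = [z₁(K₁−1)+z₂(K₂−1)] / [−(K₁−1)(K₂−1)] = 0.51653/1.43546 = 0.3598
Compositions from xᵢ = zᵢ/(1+ψ(Kᵢ−1)), yᵢ = Kᵢxᵢ:
  A: x = 0.2279, y = 0.7306
  B: x = 0.7721, y = 0.2694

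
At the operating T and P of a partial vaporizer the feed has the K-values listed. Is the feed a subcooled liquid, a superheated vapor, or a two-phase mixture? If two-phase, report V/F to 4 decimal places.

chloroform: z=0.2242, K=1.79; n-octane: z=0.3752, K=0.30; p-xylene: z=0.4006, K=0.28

ΣzᵢKᵢ = 0.6260; Σzᵢ/Kᵢ = 2.8066.
Since ΣzᵢKᵢ < 1 the mixture is below its bubble point — single liquid phase.

subcooled liquid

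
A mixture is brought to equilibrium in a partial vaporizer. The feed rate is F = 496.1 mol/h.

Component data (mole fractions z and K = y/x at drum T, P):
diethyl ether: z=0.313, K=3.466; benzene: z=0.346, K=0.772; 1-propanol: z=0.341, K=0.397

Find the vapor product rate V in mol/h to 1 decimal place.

V = 220.2 mol/h

Newton iteration, ψ⁰ = 0.44:
  ψ = 0.440: g = 0.0026, g' = -0.690 → ψ = 0.444
Converged at ψ = 0.444.
Then V = ψ·F = 0.4438·496.1 = 220.2 mol/h and L = F − V = 275.9 mol/h.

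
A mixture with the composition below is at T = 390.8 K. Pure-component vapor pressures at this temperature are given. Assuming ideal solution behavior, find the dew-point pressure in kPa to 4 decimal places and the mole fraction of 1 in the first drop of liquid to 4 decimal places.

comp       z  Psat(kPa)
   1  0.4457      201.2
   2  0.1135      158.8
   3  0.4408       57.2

At the dew point ψ → 1, so Σzᵢ/Kᵢ = 1 with Kᵢ = Pᵢˢᵃᵗ/P ⇒ 1/P = Σzᵢ/Pᵢˢᵃᵗ.
1/P = 0.4457/201.2 + 0.1135/158.8 + 0.4408/57.2 = 0.0106362 ⇒ P = 94.0182 kPa
xᵢ = zᵢP/Pᵢˢᵃᵗ ⇒ x_1 = 0.4457·94.0182/201.2 = 0.2083

Pdew = 94.0182 kPa, x_1 = 0.2083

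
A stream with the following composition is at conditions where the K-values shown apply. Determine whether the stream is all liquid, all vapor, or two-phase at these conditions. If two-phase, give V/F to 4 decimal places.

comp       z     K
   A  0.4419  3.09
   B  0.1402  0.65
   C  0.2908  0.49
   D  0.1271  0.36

ΣzᵢKᵢ = 1.6448; Σzᵢ/Kᵢ = 1.3052.
Both exceed 1, so a two-phase solution exists.
Newton iteration, ψ⁰ = 0.56:
  ψ = 0.5600: g = 0.03012, g' = -0.7110 → ψ = 0.6024
  ψ = 0.6024: g = 0.00023, g' = -0.7013 → ψ = 0.6027
Converged at ψ = 0.6027.

two-phase, V/F = 0.6027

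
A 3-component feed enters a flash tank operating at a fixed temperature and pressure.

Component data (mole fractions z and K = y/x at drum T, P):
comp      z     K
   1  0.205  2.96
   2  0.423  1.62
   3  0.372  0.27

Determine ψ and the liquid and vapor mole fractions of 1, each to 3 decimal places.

Iterate (Newton) starting at ψ = 0.45:
  ψ = 0.450: g = 0.0141, g' = -0.761 → ψ = 0.469
  ψ = 0.469: g = -0.0001, g' = -0.770 → ψ = 0.468
Converged at ψ = 0.468.
Compositions from xᵢ = zᵢ/(1+ψ(Kᵢ−1)), yᵢ = Kᵢxᵢ:
  1: x = 0.107, y = 0.316
  2: x = 0.328, y = 0.531
  3: x = 0.565, y = 0.153

ψ = 0.468, x_1 = 0.107, y_1 = 0.316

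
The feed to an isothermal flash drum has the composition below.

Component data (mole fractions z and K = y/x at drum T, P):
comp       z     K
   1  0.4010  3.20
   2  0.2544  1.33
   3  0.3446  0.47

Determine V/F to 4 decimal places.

Material balance + equilibrium reduce to Σ zᵢ(Kᵢ−1)/(1+V/F(Kᵢ−1)) = 0.
Check two-phase: ΣzᵢKᵢ = 1.7835 > 1 and Σzᵢ/Kᵢ = 1.0498 > 1, so g(0) = 0.7835 > 0 and g(1) = -0.0498 < 0.
Newton–Raphson from V/F = 0.5:
  V/F = 0.5000: g = 0.24367, g' = -0.6397 → V/F = 0.8809
  V/F = 0.8809: g = 0.02273, g' = -0.5821 → V/F = 0.9200
  V/F = 0.9200: g = -0.00028, g' = -0.5972 → V/F = 0.9195
Converged at V/F = 0.9195.

V/F = 0.9195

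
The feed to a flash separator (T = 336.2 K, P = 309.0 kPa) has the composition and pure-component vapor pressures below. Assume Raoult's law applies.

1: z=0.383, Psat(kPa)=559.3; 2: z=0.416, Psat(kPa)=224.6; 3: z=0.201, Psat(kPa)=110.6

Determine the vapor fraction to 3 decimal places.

Raoult's law: Kᵢ = Pᵢˢᵃᵗ/P = Pᵢˢᵃᵗ/309.0.
  K_1 = 559.3/309.0 = 1.81003, K_2 = 224.6/309.0 = 0.72686, K_3 = 110.6/309.0 = 0.35793
Newton iteration, ψ⁰ = 0.68:
  ψ = 0.680: g = -0.1686, g' = -0.412 → ψ = 0.271
  ψ = 0.271: g = -0.0246, g' = -0.327 → ψ = 0.196
Converged at ψ = 0.196.

ψ = 0.196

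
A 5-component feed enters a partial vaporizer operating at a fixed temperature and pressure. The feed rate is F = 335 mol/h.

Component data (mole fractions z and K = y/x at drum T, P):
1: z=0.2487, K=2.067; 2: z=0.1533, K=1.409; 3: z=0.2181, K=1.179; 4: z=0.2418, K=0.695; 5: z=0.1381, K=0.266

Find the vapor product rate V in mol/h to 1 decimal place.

V = 180.1 mol/h

Iterate (Newton) starting at ψ = 0.68:
  ψ = 0.6800: g = -0.05778, g' = -0.4487 → ψ = 0.5512
  ψ = 0.5512: g = -0.00512, g' = -0.3775 → ψ = 0.5377
  ψ = 0.5377: g = -0.00003, g' = -0.3726 → ψ = 0.5376
Converged at ψ = 0.5376.
Then V = ψ·F = 0.5376·335 = 180.1 mol/h and L = F − V = 154.9 mol/h.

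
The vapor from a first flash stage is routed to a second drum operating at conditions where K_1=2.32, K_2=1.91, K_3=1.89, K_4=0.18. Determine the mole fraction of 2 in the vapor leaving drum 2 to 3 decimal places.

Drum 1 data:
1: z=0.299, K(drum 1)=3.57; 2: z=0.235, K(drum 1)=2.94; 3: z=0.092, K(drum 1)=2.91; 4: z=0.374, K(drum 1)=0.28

Drum 1:
Let ψ₁ = V/F and solve Σ zᵢ(Kᵢ−1)/(1+ψ₁(Kᵢ−1)) = 0.
Feasibility: ΣzᵢKᵢ = 2.131, Σzᵢ/Kᵢ = 1.531 — both > 1, two phases present.
Iterate (Newton) starting at ψ₁ = 0.5:
  ψ₁ = 0.500: g = 0.2368, g' = -1.167 → ψ₁ = 0.703
  ψ₁ = 0.703: g = -0.0035, g' = -1.265 → ψ₁ = 0.700
Converged at ψ₁ = 0.700.
Drum-1 compositions:
  1: x = 0.107, y = 0.381
  2: x = 0.100, y = 0.293
  3: x = 0.039, y = 0.115
  4: x = 0.754, y = 0.211
Drum-2 feed = drum-1 vapor: z₂ = (0.3813, 0.2930, 0.1145, 0.2112).
Drum 2:
Iterate (Newton) starting at ψ₂ = 0.45:
  ψ₂ = 0.450: g = 0.3033, g' = -0.786 → ψ₂ = 0.836
  ψ₂ = 0.836: g = -0.1008, g' = -1.691 → ψ₂ = 0.776
  ψ₂ = 0.776: g = -0.0109, g' = -1.351 → ψ₂ = 0.768
Converged at ψ₂ = 0.768.
  1: x = 0.189, y = 0.439
  2: x = 0.172, y = 0.329
  3: x = 0.068, y = 0.129
  4: x = 0.570, y = 0.103

y_2 (drum 2) = 0.329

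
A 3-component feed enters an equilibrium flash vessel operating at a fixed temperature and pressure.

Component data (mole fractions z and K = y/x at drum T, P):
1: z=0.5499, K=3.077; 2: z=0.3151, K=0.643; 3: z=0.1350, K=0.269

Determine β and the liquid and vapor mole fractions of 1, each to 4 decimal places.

β = 0.8397, x_1 = 0.2004, y_1 = 0.6166

Let β = V/F and solve Σ zᵢ(Kᵢ−1)/(1+β(Kᵢ−1)) = 0.
g(0) = ΣzᵢKᵢ − 1 = 0.9310 and g(1) = 1 − Σzᵢ/Kᵢ = -0.1706, so a root lies in (0, 1).
Iterate (Newton) starting at β = 0.5:
  β = 0.5000: g = 0.26782, g' = -0.8096 → β = 0.8308
  β = 0.8308: g = 0.00780, g' = -0.8683 → β = 0.8398
  β = 0.8398: g = -0.00006, g' = -0.8808 → β = 0.8397
Converged at β = 0.8397.
Compositions from xᵢ = zᵢ/(1+β(Kᵢ−1)), yᵢ = Kᵢxᵢ:
  1: x = 0.2004, y = 0.6166
  2: x = 0.4500, y = 0.2894
  3: x = 0.3496, y = 0.0940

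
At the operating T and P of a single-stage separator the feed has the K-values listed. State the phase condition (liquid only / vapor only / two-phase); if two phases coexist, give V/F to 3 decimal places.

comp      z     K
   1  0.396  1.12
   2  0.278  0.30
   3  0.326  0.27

liquid only

ΣzᵢKᵢ = 0.615; Σzᵢ/Kᵢ = 2.488.
Since ΣzᵢKᵢ < 1 the mixture is below its bubble point — single liquid phase.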